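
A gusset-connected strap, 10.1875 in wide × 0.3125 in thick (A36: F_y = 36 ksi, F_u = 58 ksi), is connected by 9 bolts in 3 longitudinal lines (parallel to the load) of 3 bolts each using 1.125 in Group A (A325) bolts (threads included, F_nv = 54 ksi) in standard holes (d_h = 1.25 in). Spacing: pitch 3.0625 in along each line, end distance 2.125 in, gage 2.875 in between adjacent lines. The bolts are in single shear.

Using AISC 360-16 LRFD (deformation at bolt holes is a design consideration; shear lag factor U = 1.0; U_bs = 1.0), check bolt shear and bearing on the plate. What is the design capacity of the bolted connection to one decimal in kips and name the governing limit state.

250.8 kips (bearing governs)

Bolt shear: A_b = π(1.125)²/4 = 0.99402 in². φR_n = 0.75 × 54 × 0.99402 × 9 × 1 = 362.3 kips.
Bearing (0.3125 in plate, F_u = 58 ksi): end bolts L_c = 2.125 − 1.25/2 = 1.5, R_n = min(1.2×1.5×0.3125×58, 2.4×1.125×0.3125×58) = 32.625 kips/bolt; interior L_c = 3.0625 − 1.25 = 1.8125, R_n = 39.422 kips/bolt. φR_n = 0.75 × (3×32.625 + 6×39.422) = 250.8 kips.
Governing: min(362.3, 250.8) = 250.8 kips → bearing.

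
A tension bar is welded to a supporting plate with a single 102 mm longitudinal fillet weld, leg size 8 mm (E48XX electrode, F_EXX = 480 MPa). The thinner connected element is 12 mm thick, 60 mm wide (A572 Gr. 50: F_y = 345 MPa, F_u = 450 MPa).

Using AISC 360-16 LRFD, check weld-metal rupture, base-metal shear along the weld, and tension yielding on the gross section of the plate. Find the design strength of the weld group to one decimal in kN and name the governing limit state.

124.6 kN (weld metal governs)

Weld metal: throat = 0.707×8 = 5.656 mm, L = 102 mm. φR_n = 0.75 × 0.6 × 480 × 5.656 × 102 = 124.6 kN.
Base metal shear (12 mm plate): yield φR_n = 1.0×0.6×345×12×102 = 253.4 kN; rupture φR_n = 0.75×0.6×450×12×102 = 247.9 kN; take 247.9 kN (rupture).
Tension yield (gross): A_g = 60×12 = 720 mm². φR_n = 0.90 × 345 × 720 = 223.6 kN.
Governing: min(124.6, 247.9, 223.6) = 124.6 kN → weld metal.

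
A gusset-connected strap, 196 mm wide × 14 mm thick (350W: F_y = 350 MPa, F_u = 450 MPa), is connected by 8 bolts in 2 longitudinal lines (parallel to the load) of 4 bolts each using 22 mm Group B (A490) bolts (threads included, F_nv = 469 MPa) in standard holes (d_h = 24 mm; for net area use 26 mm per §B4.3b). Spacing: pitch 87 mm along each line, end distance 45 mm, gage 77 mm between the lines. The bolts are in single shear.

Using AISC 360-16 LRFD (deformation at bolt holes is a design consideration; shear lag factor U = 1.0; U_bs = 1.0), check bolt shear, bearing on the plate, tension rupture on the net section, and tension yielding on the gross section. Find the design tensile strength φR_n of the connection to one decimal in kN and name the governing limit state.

Bolt shear: A_b = π(22)²/4 = 380.13 mm². φR_n = 0.75 × 469 × 380.13 × 8 × 1 = 1069.7 kN.
Bearing (14 mm plate, F_u = 450 MPa): end bolts L_c = 45 − 24/2 = 33, R_n = min(1.2×33×14×450, 2.4×22×14×450) = 249.48 kN/bolt; interior L_c = 87 − 24 = 63, R_n = 332.64 kN/bolt. φR_n = 0.75 × (2×249.48 + 6×332.64) = 1871.1 kN.
Tension rupture (net): A_n = (196 − 2×26)×14 = 2016 mm² (U = 1.0, A_e = A_n). φR_n = 0.75 × 450 × 2016 = 680.4 kN.
Tension yield (gross): A_g = 196×14 = 2744 mm². φR_n = 0.90 × 350 × 2744 = 864.4 kN.
Governing: min(1069.7, 1871.1, 680.4, 864.4) = 680.4 kN → net-section rupture.

680.4 kN (net-section rupture governs)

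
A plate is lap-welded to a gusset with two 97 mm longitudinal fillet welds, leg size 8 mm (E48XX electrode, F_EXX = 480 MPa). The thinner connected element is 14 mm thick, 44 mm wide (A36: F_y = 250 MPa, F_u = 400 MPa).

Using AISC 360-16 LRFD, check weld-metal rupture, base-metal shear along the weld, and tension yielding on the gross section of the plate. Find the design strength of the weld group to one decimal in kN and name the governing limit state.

138.6 kN (gross-section yield governs)

Weld metal: throat = 0.707×8 = 5.656 mm, L = 2×97 = 194 mm. φR_n = 0.75 × 0.6 × 480 × 5.656 × 194 = 237.0 kN.
Base metal shear (14 mm plate): yield φR_n = 1.0×0.6×250×14×194 = 407.4 kN; rupture φR_n = 0.75×0.6×400×14×194 = 488.9 kN; take 407.4 kN (yield).
Tension yield (gross): A_g = 44×14 = 616 mm². φR_n = 0.90 × 250 × 616 = 138.6 kN.
Governing: min(237.0, 407.4, 138.6) = 138.6 kN → gross-section yield.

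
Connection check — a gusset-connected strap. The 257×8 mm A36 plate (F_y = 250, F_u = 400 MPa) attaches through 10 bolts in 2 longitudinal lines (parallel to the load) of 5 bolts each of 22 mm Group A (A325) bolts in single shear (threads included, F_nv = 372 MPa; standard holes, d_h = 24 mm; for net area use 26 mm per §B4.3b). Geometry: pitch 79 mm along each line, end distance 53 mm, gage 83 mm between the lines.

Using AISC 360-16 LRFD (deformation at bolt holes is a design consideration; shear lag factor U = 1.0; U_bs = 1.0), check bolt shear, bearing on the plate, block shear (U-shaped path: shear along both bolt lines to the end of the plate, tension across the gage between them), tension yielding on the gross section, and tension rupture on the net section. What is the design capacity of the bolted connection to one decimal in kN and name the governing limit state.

462.6 kN (gross-section yield governs)

Bolt shear: A_b = π(22)²/4 = 380.13 mm². φR_n = 0.75 × 372 × 380.13 × 10 × 1 = 1060.6 kN.
Bearing (8 mm plate, F_u = 400 MPa): end bolts L_c = 53 − 24/2 = 41, R_n = min(1.2×41×8×400, 2.4×22×8×400) = 157.44 kN/bolt; interior L_c = 79 − 24 = 55, R_n = 168.96 kN/bolt. φR_n = 0.75 × (2×157.44 + 8×168.96) = 1249.9 kN.
Block shear: shear path 2×[53+4×79] = 2×369 mm, A_gv = 5904, A_nv = 2×(369 − 4.5×26)×8 = 4032 mm²; tension across gage: (83 − 1×26)×8 = 456 mm². R_n = min(0.6×400×4032, 0.6×250×5904) + 1.0×400×456 = min(967.68, 885.6) + 182.4 = 1068 kN. φR_n = 0.75 × 1068 = 801.0 kN.
Tension yield (gross): A_g = 257×8 = 2056 mm². φR_n = 0.90 × 250 × 2056 = 462.6 kN.
Tension rupture (net): A_n = (257 − 2×26)×8 = 1640 mm² (U = 1.0, A_e = A_n). φR_n = 0.75 × 400 × 1640 = 492.0 kN.
Governing: min(1060.6, 1249.9, 801.0, 462.6, 492.0) = 462.6 kN → gross-section yield.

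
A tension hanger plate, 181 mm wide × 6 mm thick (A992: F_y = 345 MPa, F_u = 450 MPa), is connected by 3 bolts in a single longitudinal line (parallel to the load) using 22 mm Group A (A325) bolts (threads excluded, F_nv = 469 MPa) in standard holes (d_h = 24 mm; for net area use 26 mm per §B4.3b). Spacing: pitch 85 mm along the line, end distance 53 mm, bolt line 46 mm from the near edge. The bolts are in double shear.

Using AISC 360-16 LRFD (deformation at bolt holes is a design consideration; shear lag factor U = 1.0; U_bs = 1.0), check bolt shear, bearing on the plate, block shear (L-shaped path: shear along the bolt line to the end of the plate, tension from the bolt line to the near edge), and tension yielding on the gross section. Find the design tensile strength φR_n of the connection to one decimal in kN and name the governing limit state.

Bolt shear: A_b = π(22)²/4 = 380.13 mm². φR_n = 0.75 × 469 × 380.13 × 3 × 2 = 802.3 kN.
Bearing (6 mm plate, F_u = 450 MPa): end bolts L_c = 53 − 24/2 = 41, R_n = min(1.2×41×6×450, 2.4×22×6×450) = 132.84 kN/bolt; interior L_c = 85 − 24 = 61, R_n = 142.56 kN/bolt. φR_n = 0.75 × (1×132.84 + 2×142.56) = 313.5 kN.
Block shear: shear path 1×[53+2×85] = 1×223 mm, A_gv = 1338, A_nv = 1×(223 − 2.5×26)×6 = 948 mm²; tension to near edge: (46 − 0.5×26)×6 = 198 mm². R_n = min(0.6×450×948, 0.6×345×1338) + 1.0×450×198 = min(255.96, 276.97) + 89.1 = 345.06 kN. φR_n = 0.75 × 345.06 = 258.8 kN.
Tension yield (gross): A_g = 181×6 = 1086 mm². φR_n = 0.90 × 345 × 1086 = 337.2 kN.
Governing: min(802.3, 313.5, 258.8, 337.2) = 258.8 kN → block shear.

258.8 kN (block shear governs)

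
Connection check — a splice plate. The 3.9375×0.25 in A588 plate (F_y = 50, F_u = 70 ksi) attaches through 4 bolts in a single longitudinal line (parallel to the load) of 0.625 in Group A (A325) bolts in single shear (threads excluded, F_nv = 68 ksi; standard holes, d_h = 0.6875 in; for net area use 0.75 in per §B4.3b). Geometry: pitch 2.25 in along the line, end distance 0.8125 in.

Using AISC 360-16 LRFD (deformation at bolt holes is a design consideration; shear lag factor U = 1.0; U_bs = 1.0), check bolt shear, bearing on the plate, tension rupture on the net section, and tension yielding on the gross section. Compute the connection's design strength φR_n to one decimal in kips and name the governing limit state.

Bolt shear: A_b = π(0.625)²/4 = 0.3068 in². φR_n = 0.75 × 68 × 0.3068 × 4 × 1 = 62.6 kips.
Bearing (0.25 in plate, F_u = 70 ksi): end bolts L_c = 0.8125 − 0.6875/2 = 0.46875, R_n = min(1.2×0.46875×0.25×70, 2.4×0.625×0.25×70) = 9.8438 kips/bolt; interior L_c = 2.25 − 0.6875 = 1.5625, R_n = 26.25 kips/bolt. φR_n = 0.75 × (1×9.8438 + 3×26.25) = 66.4 kips.
Tension rupture (net): A_n = (3.9375 − 1×0.75)×0.25 = 0.79688 in² (U = 1.0, A_e = A_n). φR_n = 0.75 × 70 × 0.79688 = 41.8 kips.
Tension yield (gross): A_g = 3.9375×0.25 = 0.98438 in². φR_n = 0.90 × 50 × 0.98438 = 44.3 kips.
Governing: min(62.6, 66.4, 41.8, 44.3) = 41.8 kips → net-section rupture.

41.8 kips (net-section rupture governs)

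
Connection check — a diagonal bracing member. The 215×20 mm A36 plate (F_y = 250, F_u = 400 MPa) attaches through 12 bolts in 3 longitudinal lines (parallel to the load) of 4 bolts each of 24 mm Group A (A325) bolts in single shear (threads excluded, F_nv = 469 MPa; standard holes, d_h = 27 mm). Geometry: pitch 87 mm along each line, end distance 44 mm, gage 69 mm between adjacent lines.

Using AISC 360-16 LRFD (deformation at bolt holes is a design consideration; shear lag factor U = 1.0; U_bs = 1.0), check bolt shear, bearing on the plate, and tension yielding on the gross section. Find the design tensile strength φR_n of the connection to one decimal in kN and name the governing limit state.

967.5 kN (gross-section yield governs)

Bolt shear: A_b = π(24)²/4 = 452.39 mm². φR_n = 0.75 × 469 × 452.39 × 12 × 1 = 1909.5 kN.
Bearing (20 mm plate, F_u = 400 MPa): end bolts L_c = 44 − 27/2 = 30.5, R_n = min(1.2×30.5×20×400, 2.4×24×20×400) = 292.8 kN/bolt; interior L_c = 87 − 27 = 60, R_n = 460.8 kN/bolt. φR_n = 0.75 × (3×292.8 + 9×460.8) = 3769.2 kN.
Tension yield (gross): A_g = 215×20 = 4300 mm². φR_n = 0.90 × 250 × 4300 = 967.5 kN.
Governing: min(1909.5, 3769.2, 967.5) = 967.5 kN → gross-section yield.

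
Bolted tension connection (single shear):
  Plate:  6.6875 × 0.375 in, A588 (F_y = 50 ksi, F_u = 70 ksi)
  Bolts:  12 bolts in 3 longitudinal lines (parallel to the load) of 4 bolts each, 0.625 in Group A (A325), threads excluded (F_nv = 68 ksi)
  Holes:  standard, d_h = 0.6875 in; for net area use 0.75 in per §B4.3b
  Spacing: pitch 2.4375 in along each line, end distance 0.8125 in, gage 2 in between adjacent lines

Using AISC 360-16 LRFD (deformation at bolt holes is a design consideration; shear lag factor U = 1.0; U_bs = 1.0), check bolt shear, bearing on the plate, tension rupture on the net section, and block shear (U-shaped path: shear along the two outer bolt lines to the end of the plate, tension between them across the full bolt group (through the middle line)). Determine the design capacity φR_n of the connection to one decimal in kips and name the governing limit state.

Bolt shear: A_b = π(0.625)²/4 = 0.3068 in². φR_n = 0.75 × 68 × 0.3068 × 12 × 1 = 187.8 kips.
Bearing (0.375 in plate, F_u = 70 ksi): end bolts L_c = 0.8125 − 0.6875/2 = 0.46875, R_n = min(1.2×0.46875×0.375×70, 2.4×0.625×0.375×70) = 14.766 kips/bolt; interior L_c = 2.4375 − 0.6875 = 1.75, R_n = 39.375 kips/bolt. φR_n = 0.75 × (3×14.766 + 9×39.375) = 299.0 kips.
Tension rupture (net): A_n = (6.6875 − 3×0.75)×0.375 = 1.6641 in² (U = 1.0, A_e = A_n). φR_n = 0.75 × 70 × 1.6641 = 87.4 kips.
Block shear: shear path 2×[0.8125+3×2.4375] = 2×8.125 in, A_gv = 6.0938, A_nv = 2×(8.125 − 3.5×0.75)×0.375 = 4.125 in²; tension across gage: (4 − 2×0.75)×0.375 = 0.9375 in². R_n = min(0.6×70×4.125, 0.6×50×6.0938) + 1.0×70×0.9375 = min(173.25, 182.81) + 65.625 = 238.88 kips. φR_n = 0.75 × 238.88 = 179.2 kips.
Governing: min(187.8, 299.0, 87.4, 179.2) = 87.4 kips → net-section rupture.

87.4 kips (net-section rupture governs)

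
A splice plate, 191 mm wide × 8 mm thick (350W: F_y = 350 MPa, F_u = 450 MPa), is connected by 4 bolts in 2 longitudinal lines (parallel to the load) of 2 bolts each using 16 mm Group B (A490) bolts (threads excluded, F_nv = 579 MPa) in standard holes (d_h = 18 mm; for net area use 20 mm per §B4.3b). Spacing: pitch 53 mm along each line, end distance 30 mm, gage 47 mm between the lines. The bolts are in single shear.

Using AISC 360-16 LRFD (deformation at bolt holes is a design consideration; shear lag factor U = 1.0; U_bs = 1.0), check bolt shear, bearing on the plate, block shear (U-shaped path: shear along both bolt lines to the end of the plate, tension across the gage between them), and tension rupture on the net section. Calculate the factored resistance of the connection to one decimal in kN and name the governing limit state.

244.6 kN (block shear governs)

Bolt shear: A_b = π(16)²/4 = 201.06 mm². φR_n = 0.75 × 579 × 201.06 × 4 × 1 = 349.2 kN.
Bearing (8 mm plate, F_u = 450 MPa): end bolts L_c = 30 − 18/2 = 21, R_n = min(1.2×21×8×450, 2.4×16×8×450) = 90.72 kN/bolt; interior L_c = 53 − 18 = 35, R_n = 138.24 kN/bolt. φR_n = 0.75 × (2×90.72 + 2×138.24) = 343.4 kN.
Block shear: shear path 2×[30+1×53] = 2×83 mm, A_gv = 1328, A_nv = 2×(83 − 1.5×20)×8 = 848 mm²; tension across gage: (47 − 1×20)×8 = 216 mm². R_n = min(0.6×450×848, 0.6×350×1328) + 1.0×450×216 = min(228.96, 278.88) + 97.2 = 326.16 kN. φR_n = 0.75 × 326.16 = 244.6 kN.
Tension rupture (net): A_n = (191 − 2×20)×8 = 1208 mm² (U = 1.0, A_e = A_n). φR_n = 0.75 × 450 × 1208 = 407.7 kN.
Governing: min(349.2, 343.4, 244.6, 407.7) = 244.6 kN → block shear.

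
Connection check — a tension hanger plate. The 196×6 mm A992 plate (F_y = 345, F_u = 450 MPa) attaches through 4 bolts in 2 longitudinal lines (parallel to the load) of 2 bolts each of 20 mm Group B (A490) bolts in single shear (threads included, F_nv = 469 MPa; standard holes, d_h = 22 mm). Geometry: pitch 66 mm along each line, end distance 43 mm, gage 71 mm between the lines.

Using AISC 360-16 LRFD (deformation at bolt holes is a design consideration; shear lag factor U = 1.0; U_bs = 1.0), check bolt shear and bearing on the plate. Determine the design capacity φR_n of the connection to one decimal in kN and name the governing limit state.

Bolt shear: A_b = π(20)²/4 = 314.16 mm². φR_n = 0.75 × 469 × 314.16 × 4 × 1 = 442.0 kN.
Bearing (6 mm plate, F_u = 450 MPa): end bolts L_c = 43 − 22/2 = 32, R_n = min(1.2×32×6×450, 2.4×20×6×450) = 103.68 kN/bolt; interior L_c = 66 − 22 = 44, R_n = 129.6 kN/bolt. φR_n = 0.75 × (2×103.68 + 2×129.6) = 349.9 kN.
Governing: min(442.0, 349.9) = 349.9 kN → bearing.

349.9 kN (bearing governs)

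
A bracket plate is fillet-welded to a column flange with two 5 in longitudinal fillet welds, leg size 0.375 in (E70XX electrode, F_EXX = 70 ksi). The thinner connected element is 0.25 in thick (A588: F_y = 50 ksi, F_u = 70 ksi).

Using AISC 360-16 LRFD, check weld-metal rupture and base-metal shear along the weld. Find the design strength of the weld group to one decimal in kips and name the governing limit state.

75.0 kips (base-metal shear governs)

Weld metal: throat = 0.707×0.375 = 0.26513 in, L = 2×5 = 10 in. φR_n = 0.75 × 0.6 × 70 × 0.26513 × 10 = 83.5 kips.
Base metal shear (0.25 in plate): yield φR_n = 1.0×0.6×50×0.25×10 = 75.0 kips; rupture φR_n = 0.75×0.6×70×0.25×10 = 78.8 kips; take 75.0 kips (yield).
Governing: min(83.5, 75.0) = 75.0 kips → base-metal shear.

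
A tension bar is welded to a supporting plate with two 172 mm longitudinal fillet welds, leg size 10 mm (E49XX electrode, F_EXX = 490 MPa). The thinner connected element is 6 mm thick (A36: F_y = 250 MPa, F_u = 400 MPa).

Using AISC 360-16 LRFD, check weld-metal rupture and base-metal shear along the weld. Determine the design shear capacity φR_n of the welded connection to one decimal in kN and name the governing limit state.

309.6 kN (base-metal shear governs)

Weld metal: throat = 0.707×10 = 7.07 mm, L = 2×172 = 344 mm. φR_n = 0.75 × 0.6 × 490 × 7.07 × 344 = 536.3 kN.
Base metal shear (6 mm plate): yield φR_n = 1.0×0.6×250×6×344 = 309.6 kN; rupture φR_n = 0.75×0.6×400×6×344 = 371.5 kN; take 309.6 kN (yield).
Governing: min(536.3, 309.6) = 309.6 kN → base-metal shear.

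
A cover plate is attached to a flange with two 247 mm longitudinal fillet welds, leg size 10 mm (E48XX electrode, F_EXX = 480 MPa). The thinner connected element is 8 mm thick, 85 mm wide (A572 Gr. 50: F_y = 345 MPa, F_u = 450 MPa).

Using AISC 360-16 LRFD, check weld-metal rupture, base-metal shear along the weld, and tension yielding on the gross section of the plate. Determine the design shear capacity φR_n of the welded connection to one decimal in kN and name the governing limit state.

Weld metal: throat = 0.707×10 = 7.07 mm, L = 2×247 = 494 mm. φR_n = 0.75 × 0.6 × 480 × 7.07 × 494 = 754.4 kN.
Base metal shear (8 mm plate): yield φR_n = 1.0×0.6×345×8×494 = 818.1 kN; rupture φR_n = 0.75×0.6×450×8×494 = 800.3 kN; take 800.3 kN (rupture).
Tension yield (gross): A_g = 85×8 = 680 mm². φR_n = 0.90 × 345 × 680 = 211.1 kN.
Governing: min(754.4, 800.3, 211.1) = 211.1 kN → gross-section yield.

211.1 kN (gross-section yield governs)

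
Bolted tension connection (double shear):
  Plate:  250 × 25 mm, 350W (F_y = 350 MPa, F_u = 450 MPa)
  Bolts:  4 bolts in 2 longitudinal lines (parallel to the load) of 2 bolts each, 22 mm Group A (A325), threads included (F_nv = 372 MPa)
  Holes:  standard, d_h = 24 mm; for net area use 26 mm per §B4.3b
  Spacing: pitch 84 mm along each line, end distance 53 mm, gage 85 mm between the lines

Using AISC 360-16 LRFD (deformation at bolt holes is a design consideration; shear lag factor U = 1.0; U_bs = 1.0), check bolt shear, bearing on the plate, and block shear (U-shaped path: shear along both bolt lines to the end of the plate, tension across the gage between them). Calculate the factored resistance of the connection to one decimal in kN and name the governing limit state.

848.5 kN (bolt shear governs)

Bolt shear: A_b = π(22)²/4 = 380.13 mm². φR_n = 0.75 × 372 × 380.13 × 4 × 2 = 848.5 kN.
Bearing (25 mm plate, F_u = 450 MPa): end bolts L_c = 53 − 24/2 = 41, R_n = min(1.2×41×25×450, 2.4×22×25×450) = 553.5 kN/bolt; interior L_c = 84 − 24 = 60, R_n = 594 kN/bolt. φR_n = 0.75 × (2×553.5 + 2×594) = 1721.3 kN.
Block shear: shear path 2×[53+1×84] = 2×137 mm, A_gv = 6850, A_nv = 2×(137 − 1.5×26)×25 = 4900 mm²; tension across gage: (85 − 1×26)×25 = 1475 mm². R_n = min(0.6×450×4900, 0.6×350×6850) + 1.0×450×1475 = min(1323, 1438.5) + 663.75 = 1986.8 kN. φR_n = 0.75 × 1986.8 = 1490.1 kN.
Governing: min(848.5, 1721.3, 1490.1) = 848.5 kN → bolt shear.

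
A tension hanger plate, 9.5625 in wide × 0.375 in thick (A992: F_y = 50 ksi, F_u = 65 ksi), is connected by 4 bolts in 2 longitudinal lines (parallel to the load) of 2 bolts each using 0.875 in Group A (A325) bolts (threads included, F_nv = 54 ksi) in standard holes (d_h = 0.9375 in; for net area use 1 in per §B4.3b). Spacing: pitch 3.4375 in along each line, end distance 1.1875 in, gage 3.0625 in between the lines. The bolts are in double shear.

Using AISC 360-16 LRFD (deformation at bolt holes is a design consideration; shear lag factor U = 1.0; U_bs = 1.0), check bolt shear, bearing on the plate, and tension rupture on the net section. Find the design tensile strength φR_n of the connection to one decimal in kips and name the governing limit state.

108.3 kips (bearing governs)

Bolt shear: A_b = π(0.875)²/4 = 0.60132 in². φR_n = 0.75 × 54 × 0.60132 × 4 × 2 = 194.8 kips.
Bearing (0.375 in plate, F_u = 65 ksi): end bolts L_c = 1.1875 − 0.9375/2 = 0.71875, R_n = min(1.2×0.71875×0.375×65, 2.4×0.875×0.375×65) = 21.023 kips/bolt; interior L_c = 3.4375 − 0.9375 = 2.5, R_n = 51.188 kips/bolt. φR_n = 0.75 × (2×21.023 + 2×51.188) = 108.3 kips.
Tension rupture (net): A_n = (9.5625 − 2×1)×0.375 = 2.8359 in² (U = 1.0, A_e = A_n). φR_n = 0.75 × 65 × 2.8359 = 138.3 kips.
Governing: min(194.8, 108.3, 138.3) = 108.3 kips → bearing.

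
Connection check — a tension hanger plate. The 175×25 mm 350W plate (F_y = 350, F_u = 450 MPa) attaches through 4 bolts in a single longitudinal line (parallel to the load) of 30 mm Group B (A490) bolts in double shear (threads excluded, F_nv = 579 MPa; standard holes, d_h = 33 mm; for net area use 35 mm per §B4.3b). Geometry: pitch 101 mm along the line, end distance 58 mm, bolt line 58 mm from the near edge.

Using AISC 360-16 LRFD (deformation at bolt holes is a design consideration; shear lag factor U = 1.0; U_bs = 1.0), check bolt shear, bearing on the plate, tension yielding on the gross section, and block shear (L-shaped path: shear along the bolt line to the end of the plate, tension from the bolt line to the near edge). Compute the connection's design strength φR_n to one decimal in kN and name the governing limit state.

Bolt shear: A_b = π(30)²/4 = 706.86 mm². φR_n = 0.75 × 579 × 706.86 × 4 × 2 = 2455.6 kN.
Bearing (25 mm plate, F_u = 450 MPa): end bolts L_c = 58 − 33/2 = 41.5, R_n = min(1.2×41.5×25×450, 2.4×30×25×450) = 560.25 kN/bolt; interior L_c = 101 − 33 = 68, R_n = 810 kN/bolt. φR_n = 0.75 × (1×560.25 + 3×810) = 2242.7 kN.
Tension yield (gross): A_g = 175×25 = 4375 mm². φR_n = 0.90 × 350 × 4375 = 1378.1 kN.
Block shear: shear path 1×[58+3×101] = 1×361 mm, A_gv = 9025, A_nv = 1×(361 − 3.5×35)×25 = 5962.5 mm²; tension to near edge: (58 − 0.5×35)×25 = 1012.5 mm². R_n = min(0.6×450×5962.5, 0.6×350×9025) + 1.0×450×1012.5 = min(1609.9, 1895.3) + 455.63 = 2065.5 kN. φR_n = 0.75 × 2065.5 = 1549.1 kN.
Governing: min(2455.6, 2242.7, 1378.1, 1549.1) = 1378.1 kN → gross-section yield.

1378.1 kN (gross-section yield governs)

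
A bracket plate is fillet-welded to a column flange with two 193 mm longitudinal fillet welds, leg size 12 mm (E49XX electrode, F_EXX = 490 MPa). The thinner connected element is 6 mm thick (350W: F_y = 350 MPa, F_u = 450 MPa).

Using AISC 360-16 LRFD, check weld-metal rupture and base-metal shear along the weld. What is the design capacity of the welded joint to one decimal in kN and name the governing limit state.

469.0 kN (base-metal shear governs)

Weld metal: throat = 0.707×12 = 8.484 mm, L = 2×193 = 386 mm. φR_n = 0.75 × 0.6 × 490 × 8.484 × 386 = 722.1 kN.
Base metal shear (6 mm plate): yield φR_n = 1.0×0.6×350×6×386 = 486.4 kN; rupture φR_n = 0.75×0.6×450×6×386 = 469.0 kN; take 469.0 kN (rupture).
Governing: min(722.1, 469.0) = 469.0 kN → base-metal shear.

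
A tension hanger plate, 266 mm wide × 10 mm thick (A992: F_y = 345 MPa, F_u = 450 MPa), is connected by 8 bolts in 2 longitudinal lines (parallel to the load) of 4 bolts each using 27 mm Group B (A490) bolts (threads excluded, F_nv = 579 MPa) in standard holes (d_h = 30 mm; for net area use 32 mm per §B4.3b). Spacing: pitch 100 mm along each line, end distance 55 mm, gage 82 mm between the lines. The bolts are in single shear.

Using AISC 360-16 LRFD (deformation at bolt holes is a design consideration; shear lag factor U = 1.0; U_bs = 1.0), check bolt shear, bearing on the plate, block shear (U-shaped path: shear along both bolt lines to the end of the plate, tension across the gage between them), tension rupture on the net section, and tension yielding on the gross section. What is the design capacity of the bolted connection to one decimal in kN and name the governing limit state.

681.8 kN (net-section rupture governs)

Bolt shear: A_b = π(27)²/4 = 572.56 mm². φR_n = 0.75 × 579 × 572.56 × 8 × 1 = 1989.1 kN.
Bearing (10 mm plate, F_u = 450 MPa): end bolts L_c = 55 − 30/2 = 40, R_n = min(1.2×40×10×450, 2.4×27×10×450) = 216 kN/bolt; interior L_c = 100 − 30 = 70, R_n = 291.6 kN/bolt. φR_n = 0.75 × (2×216 + 6×291.6) = 1636.2 kN.
Block shear: shear path 2×[55+3×100] = 2×355 mm, A_gv = 7100, A_nv = 2×(355 − 3.5×32)×10 = 4860 mm²; tension across gage: (82 − 1×32)×10 = 500 mm². R_n = min(0.6×450×4860, 0.6×345×7100) + 1.0×450×500 = min(1312.2, 1469.7) + 225 = 1537.2 kN. φR_n = 0.75 × 1537.2 = 1152.9 kN.
Tension rupture (net): A_n = (266 − 2×32)×10 = 2020 mm² (U = 1.0, A_e = A_n). φR_n = 0.75 × 450 × 2020 = 681.8 kN.
Tension yield (gross): A_g = 266×10 = 2660 mm². φR_n = 0.90 × 345 × 2660 = 825.9 kN.
Governing: min(1989.1, 1636.2, 1152.9, 681.8, 825.9) = 681.8 kN → net-section rupture.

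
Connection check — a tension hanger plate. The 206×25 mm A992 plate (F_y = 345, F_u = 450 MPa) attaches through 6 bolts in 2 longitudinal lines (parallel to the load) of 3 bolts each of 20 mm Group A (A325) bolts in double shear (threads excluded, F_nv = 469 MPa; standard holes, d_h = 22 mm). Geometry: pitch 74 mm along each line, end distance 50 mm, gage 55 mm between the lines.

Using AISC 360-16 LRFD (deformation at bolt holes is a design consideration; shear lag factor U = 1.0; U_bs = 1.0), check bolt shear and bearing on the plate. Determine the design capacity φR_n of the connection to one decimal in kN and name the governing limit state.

Bolt shear: A_b = π(20)²/4 = 314.16 mm². φR_n = 0.75 × 469 × 314.16 × 6 × 2 = 1326.1 kN.
Bearing (25 mm plate, F_u = 450 MPa): end bolts L_c = 50 − 22/2 = 39, R_n = min(1.2×39×25×450, 2.4×20×25×450) = 526.5 kN/bolt; interior L_c = 74 − 22 = 52, R_n = 540 kN/bolt. φR_n = 0.75 × (2×526.5 + 4×540) = 2409.8 kN.
Governing: min(1326.1, 2409.8) = 1326.1 kN → bolt shear.

1326.1 kN (bolt shear governs)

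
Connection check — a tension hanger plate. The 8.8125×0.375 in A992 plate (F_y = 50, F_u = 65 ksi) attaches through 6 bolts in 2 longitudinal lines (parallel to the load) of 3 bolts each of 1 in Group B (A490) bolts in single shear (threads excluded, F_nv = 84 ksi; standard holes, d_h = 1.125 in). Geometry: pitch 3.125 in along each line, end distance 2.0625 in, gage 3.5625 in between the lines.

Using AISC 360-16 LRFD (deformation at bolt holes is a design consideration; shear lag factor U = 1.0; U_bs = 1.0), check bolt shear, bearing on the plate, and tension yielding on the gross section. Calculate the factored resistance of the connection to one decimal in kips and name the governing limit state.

148.7 kips (gross-section yield governs)

Bolt shear: A_b = π(1)²/4 = 0.7854 in². φR_n = 0.75 × 84 × 0.7854 × 6 × 1 = 296.9 kips.
Bearing (0.375 in plate, F_u = 65 ksi): end bolts L_c = 2.0625 − 1.125/2 = 1.5, R_n = min(1.2×1.5×0.375×65, 2.4×1×0.375×65) = 43.875 kips/bolt; interior L_c = 3.125 − 1.125 = 2, R_n = 58.5 kips/bolt. φR_n = 0.75 × (2×43.875 + 4×58.5) = 241.3 kips.
Tension yield (gross): A_g = 8.8125×0.375 = 3.3047 in². φR_n = 0.90 × 50 × 3.3047 = 148.7 kips.
Governing: min(296.9, 241.3, 148.7) = 148.7 kips → gross-section yield.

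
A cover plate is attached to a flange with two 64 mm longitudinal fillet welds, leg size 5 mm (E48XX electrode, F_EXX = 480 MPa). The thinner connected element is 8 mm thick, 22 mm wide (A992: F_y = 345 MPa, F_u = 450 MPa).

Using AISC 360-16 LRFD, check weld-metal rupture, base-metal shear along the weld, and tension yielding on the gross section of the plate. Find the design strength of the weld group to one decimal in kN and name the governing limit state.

54.6 kN (gross-section yield governs)

Weld metal: throat = 0.707×5 = 3.535 mm, L = 2×64 = 128 mm. φR_n = 0.75 × 0.6 × 480 × 3.535 × 128 = 97.7 kN.
Base metal shear (8 mm plate): yield φR_n = 1.0×0.6×345×8×128 = 212.0 kN; rupture φR_n = 0.75×0.6×450×8×128 = 207.4 kN; take 207.4 kN (rupture).
Tension yield (gross): A_g = 22×8 = 176 mm². φR_n = 0.90 × 345 × 176 = 54.6 kN.
Governing: min(97.7, 207.4, 54.6) = 54.6 kN → gross-section yield.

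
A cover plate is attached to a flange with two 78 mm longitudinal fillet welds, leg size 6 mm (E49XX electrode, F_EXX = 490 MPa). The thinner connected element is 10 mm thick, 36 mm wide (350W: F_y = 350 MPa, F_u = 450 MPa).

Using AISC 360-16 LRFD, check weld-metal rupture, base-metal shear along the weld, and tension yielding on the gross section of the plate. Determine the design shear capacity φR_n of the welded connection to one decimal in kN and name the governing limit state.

Weld metal: throat = 0.707×6 = 4.242 mm, L = 2×78 = 156 mm. φR_n = 0.75 × 0.6 × 490 × 4.242 × 156 = 145.9 kN.
Base metal shear (10 mm plate): yield φR_n = 1.0×0.6×350×10×156 = 327.6 kN; rupture φR_n = 0.75×0.6×450×10×156 = 315.9 kN; take 315.9 kN (rupture).
Tension yield (gross): A_g = 36×10 = 360 mm². φR_n = 0.90 × 350 × 360 = 113.4 kN.
Governing: min(145.9, 315.9, 113.4) = 113.4 kN → gross-section yield.

113.4 kN (gross-section yield governs)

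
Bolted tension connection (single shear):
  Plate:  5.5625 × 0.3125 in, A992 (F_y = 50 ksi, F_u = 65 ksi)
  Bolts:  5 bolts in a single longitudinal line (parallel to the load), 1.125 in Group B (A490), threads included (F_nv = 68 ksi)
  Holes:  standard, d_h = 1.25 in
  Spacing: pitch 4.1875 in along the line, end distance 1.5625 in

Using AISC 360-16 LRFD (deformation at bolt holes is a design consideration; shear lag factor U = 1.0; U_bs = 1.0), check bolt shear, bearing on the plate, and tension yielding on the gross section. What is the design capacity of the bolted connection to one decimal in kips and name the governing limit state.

78.2 kips (gross-section yield governs)

Bolt shear: A_b = π(1.125)²/4 = 0.99402 in². φR_n = 0.75 × 68 × 0.99402 × 5 × 1 = 253.5 kips.
Bearing (0.3125 in plate, F_u = 65 ksi): end bolts L_c = 1.5625 − 1.25/2 = 0.9375, R_n = min(1.2×0.9375×0.3125×65, 2.4×1.125×0.3125×65) = 22.852 kips/bolt; interior L_c = 4.1875 − 1.25 = 2.9375, R_n = 54.844 kips/bolt. φR_n = 0.75 × (1×22.852 + 4×54.844) = 181.7 kips.
Tension yield (gross): A_g = 5.5625×0.3125 = 1.7383 in². φR_n = 0.90 × 50 × 1.7383 = 78.2 kips.
Governing: min(253.5, 181.7, 78.2) = 78.2 kips → gross-section yield.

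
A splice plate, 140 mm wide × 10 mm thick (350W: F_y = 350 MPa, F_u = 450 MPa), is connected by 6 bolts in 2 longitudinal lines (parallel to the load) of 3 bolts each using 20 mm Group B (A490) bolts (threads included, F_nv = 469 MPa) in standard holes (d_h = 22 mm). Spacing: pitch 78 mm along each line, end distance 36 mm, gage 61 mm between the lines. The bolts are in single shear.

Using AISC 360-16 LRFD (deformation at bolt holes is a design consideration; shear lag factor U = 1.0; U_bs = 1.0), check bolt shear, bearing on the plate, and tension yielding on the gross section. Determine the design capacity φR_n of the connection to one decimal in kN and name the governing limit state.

441.0 kN (gross-section yield governs)

Bolt shear: A_b = π(20)²/4 = 314.16 mm². φR_n = 0.75 × 469 × 314.16 × 6 × 1 = 663.0 kN.
Bearing (10 mm plate, F_u = 450 MPa): end bolts L_c = 36 − 22/2 = 25, R_n = min(1.2×25×10×450, 2.4×20×10×450) = 135 kN/bolt; interior L_c = 78 − 22 = 56, R_n = 216 kN/bolt. φR_n = 0.75 × (2×135 + 4×216) = 850.5 kN.
Tension yield (gross): A_g = 140×10 = 1400 mm². φR_n = 0.90 × 350 × 1400 = 441.0 kN.
Governing: min(663.0, 850.5, 441.0) = 441.0 kN → gross-section yield.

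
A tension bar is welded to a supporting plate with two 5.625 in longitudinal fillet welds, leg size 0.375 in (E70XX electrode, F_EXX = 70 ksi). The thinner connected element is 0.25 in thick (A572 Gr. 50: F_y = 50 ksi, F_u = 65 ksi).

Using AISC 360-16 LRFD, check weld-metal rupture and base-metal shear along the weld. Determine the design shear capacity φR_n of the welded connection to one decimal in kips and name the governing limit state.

Weld metal: throat = 0.707×0.375 = 0.26513 in, L = 2×5.625 = 11.25 in. φR_n = 0.75 × 0.6 × 70 × 0.26513 × 11.25 = 94.0 kips.
Base metal shear (0.25 in plate): yield φR_n = 1.0×0.6×50×0.25×11.25 = 84.4 kips; rupture φR_n = 0.75×0.6×65×0.25×11.25 = 82.3 kips; take 82.3 kips (rupture).
Governing: min(94.0, 82.3) = 82.3 kips → base-metal shear.

82.3 kips (base-metal shear governs)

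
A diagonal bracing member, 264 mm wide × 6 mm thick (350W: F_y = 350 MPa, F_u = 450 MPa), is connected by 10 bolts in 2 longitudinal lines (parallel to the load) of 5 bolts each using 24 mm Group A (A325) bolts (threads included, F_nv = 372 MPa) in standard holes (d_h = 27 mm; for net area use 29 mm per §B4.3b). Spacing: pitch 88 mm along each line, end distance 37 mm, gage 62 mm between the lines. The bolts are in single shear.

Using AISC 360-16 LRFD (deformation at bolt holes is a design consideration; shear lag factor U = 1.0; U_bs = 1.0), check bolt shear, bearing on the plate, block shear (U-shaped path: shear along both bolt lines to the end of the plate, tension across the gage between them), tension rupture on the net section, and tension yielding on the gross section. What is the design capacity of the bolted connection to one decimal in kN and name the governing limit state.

417.2 kN (net-section rupture governs)

Bolt shear: A_b = π(24)²/4 = 452.39 mm². φR_n = 0.75 × 372 × 452.39 × 10 × 1 = 1262.2 kN.
Bearing (6 mm plate, F_u = 450 MPa): end bolts L_c = 37 − 27/2 = 23.5, R_n = min(1.2×23.5×6×450, 2.4×24×6×450) = 76.14 kN/bolt; interior L_c = 88 − 27 = 61, R_n = 155.52 kN/bolt. φR_n = 0.75 × (2×76.14 + 8×155.52) = 1047.3 kN.
Block shear: shear path 2×[37+4×88] = 2×389 mm, A_gv = 4668, A_nv = 2×(389 − 4.5×29)×6 = 3102 mm²; tension across gage: (62 − 1×29)×6 = 198 mm². R_n = min(0.6×450×3102, 0.6×350×4668) + 1.0×450×198 = min(837.54, 980.28) + 89.1 = 926.64 kN. φR_n = 0.75 × 926.64 = 695.0 kN.
Tension rupture (net): A_n = (264 − 2×29)×6 = 1236 mm² (U = 1.0, A_e = A_n). φR_n = 0.75 × 450 × 1236 = 417.2 kN.
Tension yield (gross): A_g = 264×6 = 1584 mm². φR_n = 0.90 × 350 × 1584 = 499.0 kN.
Governing: min(1262.2, 1047.3, 695.0, 417.2, 499.0) = 417.2 kN → net-section rupture.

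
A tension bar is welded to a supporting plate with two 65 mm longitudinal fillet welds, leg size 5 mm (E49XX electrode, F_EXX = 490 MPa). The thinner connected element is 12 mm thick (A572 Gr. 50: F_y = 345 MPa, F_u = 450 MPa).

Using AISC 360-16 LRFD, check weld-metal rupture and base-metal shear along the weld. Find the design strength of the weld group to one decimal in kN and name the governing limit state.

Weld metal: throat = 0.707×5 = 3.535 mm, L = 2×65 = 130 mm. φR_n = 0.75 × 0.6 × 490 × 3.535 × 130 = 101.3 kN.
Base metal shear (12 mm plate): yield φR_n = 1.0×0.6×345×12×130 = 322.9 kN; rupture φR_n = 0.75×0.6×450×12×130 = 315.9 kN; take 315.9 kN (rupture).
Governing: min(101.3, 315.9) = 101.3 kN → weld metal.

101.3 kN (weld metal governs)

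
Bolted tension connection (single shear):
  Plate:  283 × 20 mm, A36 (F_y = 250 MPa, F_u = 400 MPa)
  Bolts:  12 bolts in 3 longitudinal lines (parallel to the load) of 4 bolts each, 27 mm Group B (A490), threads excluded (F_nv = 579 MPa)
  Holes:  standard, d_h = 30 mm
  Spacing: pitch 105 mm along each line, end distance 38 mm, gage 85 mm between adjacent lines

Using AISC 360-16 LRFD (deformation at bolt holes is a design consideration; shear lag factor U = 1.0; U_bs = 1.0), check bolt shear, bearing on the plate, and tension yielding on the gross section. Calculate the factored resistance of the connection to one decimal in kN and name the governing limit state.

Bolt shear: A_b = π(27)²/4 = 572.56 mm². φR_n = 0.75 × 579 × 572.56 × 12 × 1 = 2983.6 kN.
Bearing (20 mm plate, F_u = 400 MPa): end bolts L_c = 38 − 30/2 = 23, R_n = min(1.2×23×20×400, 2.4×27×20×400) = 220.8 kN/bolt; interior L_c = 105 − 30 = 75, R_n = 518.4 kN/bolt. φR_n = 0.75 × (3×220.8 + 9×518.4) = 3996.0 kN.
Tension yield (gross): A_g = 283×20 = 5660 mm². φR_n = 0.90 × 250 × 5660 = 1273.5 kN.
Governing: min(2983.6, 3996.0, 1273.5) = 1273.5 kN → gross-section yield.

1273.5 kN (gross-section yield governs)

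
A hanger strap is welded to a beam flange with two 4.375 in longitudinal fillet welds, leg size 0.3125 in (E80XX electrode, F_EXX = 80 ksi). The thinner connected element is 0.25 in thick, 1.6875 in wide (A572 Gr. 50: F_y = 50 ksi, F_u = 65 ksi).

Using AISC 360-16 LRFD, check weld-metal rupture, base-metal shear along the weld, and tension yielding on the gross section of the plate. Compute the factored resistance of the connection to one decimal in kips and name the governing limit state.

19.0 kips (gross-section yield governs)

Weld metal: throat = 0.707×0.3125 = 0.22094 in, L = 2×4.375 = 8.75 in. φR_n = 0.75 × 0.6 × 80 × 0.22094 × 8.75 = 69.6 kips.
Base metal shear (0.25 in plate): yield φR_n = 1.0×0.6×50×0.25×8.75 = 65.6 kips; rupture φR_n = 0.75×0.6×65×0.25×8.75 = 64.0 kips; take 64.0 kips (rupture).
Tension yield (gross): A_g = 1.6875×0.25 = 0.42188 in². φR_n = 0.90 × 50 × 0.42188 = 19.0 kips.
Governing: min(69.6, 64.0, 19.0) = 19.0 kips → gross-section yield.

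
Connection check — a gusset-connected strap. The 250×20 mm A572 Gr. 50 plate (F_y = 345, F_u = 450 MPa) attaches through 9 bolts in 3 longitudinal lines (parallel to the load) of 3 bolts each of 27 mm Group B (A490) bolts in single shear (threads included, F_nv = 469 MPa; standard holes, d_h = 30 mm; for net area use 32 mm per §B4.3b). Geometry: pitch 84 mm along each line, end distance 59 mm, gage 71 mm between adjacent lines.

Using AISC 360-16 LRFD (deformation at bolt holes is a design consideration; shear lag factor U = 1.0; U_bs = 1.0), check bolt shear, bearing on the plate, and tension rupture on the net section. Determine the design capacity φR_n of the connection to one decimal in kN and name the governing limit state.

Bolt shear: A_b = π(27)²/4 = 572.56 mm². φR_n = 0.75 × 469 × 572.56 × 9 × 1 = 1812.6 kN.
Bearing (20 mm plate, F_u = 450 MPa): end bolts L_c = 59 − 30/2 = 44, R_n = min(1.2×44×20×450, 2.4×27×20×450) = 475.2 kN/bolt; interior L_c = 84 − 30 = 54, R_n = 583.2 kN/bolt. φR_n = 0.75 × (3×475.2 + 6×583.2) = 3693.6 kN.
Tension rupture (net): A_n = (250 − 3×32)×20 = 3080 mm² (U = 1.0, A_e = A_n). φR_n = 0.75 × 450 × 3080 = 1039.5 kN.
Governing: min(1812.6, 3693.6, 1039.5) = 1039.5 kN → net-section rupture.

1039.5 kN (net-section rupture governs)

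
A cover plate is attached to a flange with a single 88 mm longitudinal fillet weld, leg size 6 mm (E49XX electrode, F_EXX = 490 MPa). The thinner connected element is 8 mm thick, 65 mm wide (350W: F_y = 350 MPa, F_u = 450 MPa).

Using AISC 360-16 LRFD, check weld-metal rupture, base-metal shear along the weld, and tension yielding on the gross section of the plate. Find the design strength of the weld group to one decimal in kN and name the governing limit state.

Weld metal: throat = 0.707×6 = 4.242 mm, L = 88 mm. φR_n = 0.75 × 0.6 × 490 × 4.242 × 88 = 82.3 kN.
Base metal shear (8 mm plate): yield φR_n = 1.0×0.6×350×8×88 = 147.8 kN; rupture φR_n = 0.75×0.6×450×8×88 = 142.6 kN; take 142.6 kN (rupture).
Tension yield (gross): A_g = 65×8 = 520 mm². φR_n = 0.90 × 350 × 520 = 163.8 kN.
Governing: min(82.3, 142.6, 163.8) = 82.3 kN → weld metal.

82.3 kN (weld metal governs)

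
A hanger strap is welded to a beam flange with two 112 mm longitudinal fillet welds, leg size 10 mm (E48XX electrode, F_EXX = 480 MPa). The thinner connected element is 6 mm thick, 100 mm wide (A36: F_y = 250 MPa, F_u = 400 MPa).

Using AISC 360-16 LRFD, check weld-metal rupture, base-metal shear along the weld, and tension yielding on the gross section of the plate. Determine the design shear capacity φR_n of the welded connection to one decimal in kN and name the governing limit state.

Weld metal: throat = 0.707×10 = 7.07 mm, L = 2×112 = 224 mm. φR_n = 0.75 × 0.6 × 480 × 7.07 × 224 = 342.1 kN.
Base metal shear (6 mm plate): yield φR_n = 1.0×0.6×250×6×224 = 201.6 kN; rupture φR_n = 0.75×0.6×400×6×224 = 241.9 kN; take 201.6 kN (yield).
Tension yield (gross): A_g = 100×6 = 600 mm². φR_n = 0.90 × 250 × 600 = 135.0 kN.
Governing: min(342.1, 201.6, 135.0) = 135.0 kN → gross-section yield.

135.0 kN (gross-section yield governs)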